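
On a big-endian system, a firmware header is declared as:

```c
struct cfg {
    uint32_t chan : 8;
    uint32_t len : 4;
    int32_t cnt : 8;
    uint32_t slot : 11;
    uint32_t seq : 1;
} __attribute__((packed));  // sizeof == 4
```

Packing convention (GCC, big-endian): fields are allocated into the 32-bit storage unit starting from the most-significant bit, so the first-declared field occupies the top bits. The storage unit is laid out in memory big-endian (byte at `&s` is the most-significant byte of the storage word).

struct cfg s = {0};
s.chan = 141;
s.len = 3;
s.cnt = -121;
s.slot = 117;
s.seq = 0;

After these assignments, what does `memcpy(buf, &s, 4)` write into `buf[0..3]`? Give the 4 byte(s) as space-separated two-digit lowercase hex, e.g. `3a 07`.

chan (8b) val=141 bits=0x8d at bit 24: 0x8d000000
len (4b) val=3 bits=0x3 at bit 20: 0x8d300000
cnt (8b) val=-121 bits=0x87 at bit 12: 0x8d387000
slot (11b) val=117 bits=0x75 at bit 1: 0x8d3870ea
seq (1b) val=0 bits=0x0 at bit 0: 0x8d3870ea
word = 0x8d3870ea → big-endian bytes:
  [0]=0x8d  [1]=0x38  [2]=0x70  [3]=0xea

8d 38 70 ea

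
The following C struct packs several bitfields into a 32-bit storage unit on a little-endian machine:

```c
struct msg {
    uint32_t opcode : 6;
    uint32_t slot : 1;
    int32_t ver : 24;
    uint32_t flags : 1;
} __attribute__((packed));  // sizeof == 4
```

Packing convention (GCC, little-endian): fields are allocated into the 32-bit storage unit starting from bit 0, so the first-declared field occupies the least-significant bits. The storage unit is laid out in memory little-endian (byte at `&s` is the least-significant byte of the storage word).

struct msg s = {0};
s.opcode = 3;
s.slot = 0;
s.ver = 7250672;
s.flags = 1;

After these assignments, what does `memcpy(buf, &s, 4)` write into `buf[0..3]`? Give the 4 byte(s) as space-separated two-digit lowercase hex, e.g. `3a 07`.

03 78 51 b7

[0+:6] opcode=3 & 0x3f = 0x3; word=0x00000003
[6+:1] slot=0 & 0x1 = 0x0; word=0x00000003
[7+:24] ver=7250672 & 0xffffff = 0x6ea2f0; word=0x37517803
[31+:1] flags=1 & 0x1 = 0x1; word=0xb7517803
word = 0xb7517803 → little-endian bytes:
  [0]=0x03  [1]=0x78  [2]=0x51  [3]=0xb7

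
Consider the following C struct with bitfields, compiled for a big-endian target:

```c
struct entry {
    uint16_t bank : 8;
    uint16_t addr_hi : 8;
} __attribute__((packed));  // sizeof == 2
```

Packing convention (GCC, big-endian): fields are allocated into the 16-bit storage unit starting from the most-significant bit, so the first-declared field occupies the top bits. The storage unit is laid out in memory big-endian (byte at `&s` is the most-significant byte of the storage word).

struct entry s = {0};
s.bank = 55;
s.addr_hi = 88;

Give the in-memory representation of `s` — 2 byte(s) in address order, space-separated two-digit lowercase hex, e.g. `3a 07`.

bank (8b) val=55 bits=0x37 at bit 8: 0x3700
addr_hi (8b) val=88 bits=0x58 at bit 0: 0x3758
word = 0x3758 → big-endian bytes:
  [0]=0x37  [1]=0x58

37 58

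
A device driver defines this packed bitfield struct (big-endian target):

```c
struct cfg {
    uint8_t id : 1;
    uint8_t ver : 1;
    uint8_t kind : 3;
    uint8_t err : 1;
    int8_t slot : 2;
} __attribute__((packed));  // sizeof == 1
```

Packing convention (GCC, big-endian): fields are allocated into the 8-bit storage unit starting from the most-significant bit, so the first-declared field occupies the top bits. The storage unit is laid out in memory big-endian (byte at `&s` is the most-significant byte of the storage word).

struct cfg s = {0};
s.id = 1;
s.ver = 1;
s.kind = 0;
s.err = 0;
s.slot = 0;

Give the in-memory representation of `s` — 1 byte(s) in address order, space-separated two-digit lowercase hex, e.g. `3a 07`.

c0

id (1b) val=1 bits=0x1 at bit 7: 0x80
ver (1b) val=1 bits=0x1 at bit 6: 0xc0
kind (3b) val=0 bits=0x0 at bit 3: 0xc0
err (1b) val=0 bits=0x0 at bit 2: 0xc0
slot (2b) val=0 bits=0x0 at bit 0: 0xc0
word = 0xc0 → big-endian bytes:
  [0]=0xc0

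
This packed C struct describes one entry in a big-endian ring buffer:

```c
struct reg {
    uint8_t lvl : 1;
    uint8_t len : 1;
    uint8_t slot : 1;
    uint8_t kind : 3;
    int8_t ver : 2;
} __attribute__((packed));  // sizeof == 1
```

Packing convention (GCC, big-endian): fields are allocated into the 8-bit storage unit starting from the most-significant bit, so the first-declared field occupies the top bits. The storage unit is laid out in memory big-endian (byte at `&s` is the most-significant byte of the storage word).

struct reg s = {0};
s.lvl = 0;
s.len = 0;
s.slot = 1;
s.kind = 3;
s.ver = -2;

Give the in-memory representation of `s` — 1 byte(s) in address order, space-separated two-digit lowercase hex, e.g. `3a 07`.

lvl (1b) val=0 bits=0x0 at bit 7: 0x00
len (1b) val=0 bits=0x0 at bit 6: 0x00
slot (1b) val=1 bits=0x1 at bit 5: 0x20
kind (3b) val=3 bits=0x3 at bit 2: 0x2c
ver (2b) val=-2 bits=0x2 at bit 0: 0x2e
word = 0x2e → big-endian bytes:
  [0]=0x2e

2e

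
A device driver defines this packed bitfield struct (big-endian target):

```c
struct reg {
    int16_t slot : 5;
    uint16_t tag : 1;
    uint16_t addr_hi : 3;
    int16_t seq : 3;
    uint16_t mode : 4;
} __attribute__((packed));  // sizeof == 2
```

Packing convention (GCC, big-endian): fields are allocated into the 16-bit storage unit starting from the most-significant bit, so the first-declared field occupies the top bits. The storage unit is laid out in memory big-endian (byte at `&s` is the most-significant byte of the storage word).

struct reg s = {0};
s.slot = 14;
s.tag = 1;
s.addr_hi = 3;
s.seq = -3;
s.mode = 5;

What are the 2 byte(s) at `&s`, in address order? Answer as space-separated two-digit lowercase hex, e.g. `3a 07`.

slot (5b) val=14 bits=0xe at bit 11: 0x7000
tag (1b) val=1 bits=0x1 at bit 10: 0x7400
addr_hi (3b) val=3 bits=0x3 at bit 7: 0x7580
seq (3b) val=-3 bits=0x5 at bit 4: 0x75d0
mode (4b) val=5 bits=0x5 at bit 0: 0x75d5
word = 0x75d5 → big-endian bytes:
  [0]=0x75  [1]=0xd5

75 d5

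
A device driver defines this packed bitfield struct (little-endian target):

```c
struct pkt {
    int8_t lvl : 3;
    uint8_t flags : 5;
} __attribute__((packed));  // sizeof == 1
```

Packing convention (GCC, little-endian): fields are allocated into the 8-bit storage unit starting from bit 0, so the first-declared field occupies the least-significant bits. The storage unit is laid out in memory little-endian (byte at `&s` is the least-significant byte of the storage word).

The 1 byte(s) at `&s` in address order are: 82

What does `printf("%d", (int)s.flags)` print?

[0]=0x82 (little-endian) → word 0x82
lvl:3 @ bit 0 → (0x82>>0)&0x7 = 0x2
flags:5 @ bit 3 → (0x82>>3)&0x1f = 0x10  ←

16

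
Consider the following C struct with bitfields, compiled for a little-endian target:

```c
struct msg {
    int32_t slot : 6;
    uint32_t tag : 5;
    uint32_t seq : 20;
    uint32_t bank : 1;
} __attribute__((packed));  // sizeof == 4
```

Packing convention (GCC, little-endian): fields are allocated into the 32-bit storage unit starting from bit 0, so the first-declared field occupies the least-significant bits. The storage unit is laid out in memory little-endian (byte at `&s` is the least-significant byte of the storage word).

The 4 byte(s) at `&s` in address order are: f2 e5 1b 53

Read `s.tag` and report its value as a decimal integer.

[0]=0xf2 [1]=0xe5 [2]=0x1b [3]=0x53 (little-endian) → word 0x531be5f2
slot [0+:6] = (word>>0) & 0x3f = 50
tag [6+:5] = (word>>6) & 0x1f = 23  ←
seq [11+:20] = (word>>11) & 0xfffff = 680828
bank [31+:1] = (word>>31) & 0x1 = 0

23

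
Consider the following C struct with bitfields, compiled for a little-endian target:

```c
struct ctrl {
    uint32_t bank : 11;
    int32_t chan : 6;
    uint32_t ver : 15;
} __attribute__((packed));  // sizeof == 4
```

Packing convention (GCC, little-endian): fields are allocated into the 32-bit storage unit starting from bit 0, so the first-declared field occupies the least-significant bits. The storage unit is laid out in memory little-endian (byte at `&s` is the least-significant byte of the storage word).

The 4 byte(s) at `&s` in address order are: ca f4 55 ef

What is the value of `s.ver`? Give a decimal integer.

30634

[0]=0xca [1]=0xf4 [2]=0x55 [3]=0xef (little-endian) → word 0xef55f4ca
bank [0+:11] = (word>>0) & 0x7ff = 1226
chan [11+:6] = (word>>11) & 0x3f = 62
ver [17+:15] = (word>>17) & 0x7fff = 30634  ←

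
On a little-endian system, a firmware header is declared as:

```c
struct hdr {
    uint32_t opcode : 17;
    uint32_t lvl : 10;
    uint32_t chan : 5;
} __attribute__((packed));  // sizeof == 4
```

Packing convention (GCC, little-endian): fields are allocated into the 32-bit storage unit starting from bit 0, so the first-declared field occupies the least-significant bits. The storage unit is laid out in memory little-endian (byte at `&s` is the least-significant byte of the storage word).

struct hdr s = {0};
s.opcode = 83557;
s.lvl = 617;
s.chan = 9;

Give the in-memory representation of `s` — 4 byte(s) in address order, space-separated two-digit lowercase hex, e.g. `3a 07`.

[0+:17] opcode=83557 & 0x1ffff = 0x14665; word=0x00014665
[17+:10] lvl=617 & 0x3ff = 0x269; word=0x04d34665
[27+:5] chan=9 & 0x1f = 0x9; word=0x4cd34665
word = 0x4cd34665 → little-endian bytes:
  [0]=0x65  [1]=0x46  [2]=0xd3  [3]=0x4c

65 46 d3 4c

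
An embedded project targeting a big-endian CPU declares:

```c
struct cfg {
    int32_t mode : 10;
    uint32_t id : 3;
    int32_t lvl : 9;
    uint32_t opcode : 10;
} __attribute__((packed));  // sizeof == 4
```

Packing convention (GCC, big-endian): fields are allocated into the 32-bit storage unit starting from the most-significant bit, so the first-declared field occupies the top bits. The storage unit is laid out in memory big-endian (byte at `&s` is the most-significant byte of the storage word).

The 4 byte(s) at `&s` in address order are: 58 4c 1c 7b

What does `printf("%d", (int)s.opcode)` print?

123

[0]=0x58 [1]=0x4c [2]=0x1c [3]=0x7b (big-endian) → word 0x584c1c7b
mode:10 @ bit 22 → (0x584c1c7b>>22)&0x3ff = 0x161
id:3 @ bit 19 → (0x584c1c7b>>19)&0x7 = 0x1
lvl:9 @ bit 10 → (0x584c1c7b>>10)&0x1ff = 0x107
opcode:10 @ bit 0 → (0x584c1c7b>>0)&0x3ff = 0x7b  ←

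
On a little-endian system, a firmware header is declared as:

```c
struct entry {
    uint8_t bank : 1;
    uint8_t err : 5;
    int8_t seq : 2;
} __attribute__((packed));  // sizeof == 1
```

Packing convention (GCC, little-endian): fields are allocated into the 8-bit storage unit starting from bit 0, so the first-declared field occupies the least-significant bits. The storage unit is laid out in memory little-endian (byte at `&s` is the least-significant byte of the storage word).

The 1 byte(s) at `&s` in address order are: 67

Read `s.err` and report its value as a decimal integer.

19

[0]=0x67 (little-endian) → word 0x67
bank:1 @ bit 0 → (0x67>>0)&0x1 = 0x1
err:5 @ bit 1 → (0x67>>1)&0x1f = 0x13  ←
seq:2 @ bit 6 → (0x67>>6)&0x3 = 0x1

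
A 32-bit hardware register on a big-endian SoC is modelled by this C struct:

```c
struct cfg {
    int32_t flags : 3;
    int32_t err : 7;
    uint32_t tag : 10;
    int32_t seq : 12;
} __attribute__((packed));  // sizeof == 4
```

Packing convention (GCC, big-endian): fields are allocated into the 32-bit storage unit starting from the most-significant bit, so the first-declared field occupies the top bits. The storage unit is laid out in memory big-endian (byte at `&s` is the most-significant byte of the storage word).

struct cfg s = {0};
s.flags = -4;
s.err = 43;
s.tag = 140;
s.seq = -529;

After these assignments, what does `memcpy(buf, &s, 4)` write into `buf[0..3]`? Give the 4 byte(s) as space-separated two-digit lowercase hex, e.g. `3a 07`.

8a c8 cd ef

flags:3 = -4 → 0x4 << 29 → word 0x80000000
err:7 = 43 → 0x2b << 22 → word 0x8ac00000
tag:10 = 140 → 0x8c << 12 → word 0x8ac8c000
seq:12 = -529 → 0xdef << 0 → word 0x8ac8cdef
word = 0x8ac8cdef → big-endian bytes:
  [0]=0x8a  [1]=0xc8  [2]=0xcd  [3]=0xef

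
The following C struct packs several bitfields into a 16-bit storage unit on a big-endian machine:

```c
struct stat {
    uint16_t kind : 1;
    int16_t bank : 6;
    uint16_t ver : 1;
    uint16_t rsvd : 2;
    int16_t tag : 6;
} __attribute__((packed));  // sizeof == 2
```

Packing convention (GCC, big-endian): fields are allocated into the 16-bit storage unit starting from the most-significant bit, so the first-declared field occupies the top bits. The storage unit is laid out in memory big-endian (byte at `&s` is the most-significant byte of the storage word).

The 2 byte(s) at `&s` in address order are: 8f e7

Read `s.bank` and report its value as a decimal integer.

7

[0]=0x8f [1]=0xe7 (big-endian) → word 0x8fe7
kind [15+:1] = (word>>15) & 0x1 = 1
bank [9+:6] = (word>>9) & 0x3f = 7  ←
ver [8+:1] = (word>>8) & 0x1 = 1
rsvd [6+:2] = (word>>6) & 0x3 = 3
tag [0+:6] = (word>>0) & 0x3f = 39
bank signed 6b, MSB=0: value = 7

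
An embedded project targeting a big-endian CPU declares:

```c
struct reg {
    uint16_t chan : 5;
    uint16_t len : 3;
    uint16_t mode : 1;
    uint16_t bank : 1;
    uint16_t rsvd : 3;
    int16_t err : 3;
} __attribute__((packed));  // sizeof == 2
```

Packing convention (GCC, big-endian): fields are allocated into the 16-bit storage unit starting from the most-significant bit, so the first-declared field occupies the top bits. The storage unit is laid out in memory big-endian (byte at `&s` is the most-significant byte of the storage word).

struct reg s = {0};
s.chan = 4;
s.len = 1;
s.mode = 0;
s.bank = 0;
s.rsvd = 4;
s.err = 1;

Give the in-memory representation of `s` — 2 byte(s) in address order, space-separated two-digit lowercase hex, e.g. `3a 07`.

[11+:5] chan=4 & 0x1f = 0x4; word=0x2000
[8+:3] len=1 & 0x7 = 0x1; word=0x2100
[7+:1] mode=0 & 0x1 = 0x0; word=0x2100
[6+:1] bank=0 & 0x1 = 0x0; word=0x2100
[3+:3] rsvd=4 & 0x7 = 0x4; word=0x2120
[0+:3] err=1 & 0x7 = 0x1; word=0x2121
word = 0x2121 → big-endian bytes:
  [0]=0x21  [1]=0x21

21 21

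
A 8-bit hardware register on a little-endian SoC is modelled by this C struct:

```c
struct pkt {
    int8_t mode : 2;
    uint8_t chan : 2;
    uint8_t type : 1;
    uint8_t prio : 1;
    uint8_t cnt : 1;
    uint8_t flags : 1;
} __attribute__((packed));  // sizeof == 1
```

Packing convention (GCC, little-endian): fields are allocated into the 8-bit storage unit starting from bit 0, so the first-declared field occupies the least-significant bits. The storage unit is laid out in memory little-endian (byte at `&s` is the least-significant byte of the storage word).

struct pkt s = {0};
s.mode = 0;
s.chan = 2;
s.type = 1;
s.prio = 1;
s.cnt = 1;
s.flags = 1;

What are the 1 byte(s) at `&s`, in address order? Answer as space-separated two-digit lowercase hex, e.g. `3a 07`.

f8

[0+:2] mode=0 & 0x3 = 0x0; word=0x00
[2+:2] chan=2 & 0x3 = 0x2; word=0x08
[4+:1] type=1 & 0x1 = 0x1; word=0x18
[5+:1] prio=1 & 0x1 = 0x1; word=0x38
[6+:1] cnt=1 & 0x1 = 0x1; word=0x78
[7+:1] flags=1 & 0x1 = 0x1; word=0xf8
word = 0xf8 → little-endian bytes:
  [0]=0xf8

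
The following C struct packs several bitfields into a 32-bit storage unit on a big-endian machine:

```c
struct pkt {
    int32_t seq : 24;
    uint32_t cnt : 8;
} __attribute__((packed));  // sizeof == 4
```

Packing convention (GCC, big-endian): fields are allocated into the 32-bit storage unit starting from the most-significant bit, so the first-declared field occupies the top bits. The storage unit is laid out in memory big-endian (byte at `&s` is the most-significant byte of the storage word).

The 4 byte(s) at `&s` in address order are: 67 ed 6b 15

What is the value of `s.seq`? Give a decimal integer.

6810987

[0]=0x67 [1]=0xed [2]=0x6b [3]=0x15 (big-endian) → word 0x67ed6b15
seq:24 @ bit 8 → (0x67ed6b15>>8)&0xffffff = 0x67ed6b  ←
cnt:8 @ bit 0 → (0x67ed6b15>>0)&0xff = 0x15
seq signed 24b, MSB=0: value = 6810987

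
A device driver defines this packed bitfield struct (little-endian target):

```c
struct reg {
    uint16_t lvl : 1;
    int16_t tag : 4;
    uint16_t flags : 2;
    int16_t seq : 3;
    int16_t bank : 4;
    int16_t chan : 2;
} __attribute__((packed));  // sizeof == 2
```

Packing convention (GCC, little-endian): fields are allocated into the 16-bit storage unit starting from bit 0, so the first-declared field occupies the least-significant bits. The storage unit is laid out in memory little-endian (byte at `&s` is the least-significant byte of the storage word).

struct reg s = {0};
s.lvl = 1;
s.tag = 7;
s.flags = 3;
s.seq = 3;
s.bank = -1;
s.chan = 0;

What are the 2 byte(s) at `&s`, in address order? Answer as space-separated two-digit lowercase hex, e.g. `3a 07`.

lvl (1b) val=1 bits=0x1 at bit 0: 0x0001
tag (4b) val=7 bits=0x7 at bit 1: 0x000f
flags (2b) val=3 bits=0x3 at bit 5: 0x006f
seq (3b) val=3 bits=0x3 at bit 7: 0x01ef
bank (4b) val=-1 bits=0xf at bit 10: 0x3def
chan (2b) val=0 bits=0x0 at bit 14: 0x3def
word = 0x3def → little-endian bytes:
  [0]=0xef  [1]=0x3d

ef 3d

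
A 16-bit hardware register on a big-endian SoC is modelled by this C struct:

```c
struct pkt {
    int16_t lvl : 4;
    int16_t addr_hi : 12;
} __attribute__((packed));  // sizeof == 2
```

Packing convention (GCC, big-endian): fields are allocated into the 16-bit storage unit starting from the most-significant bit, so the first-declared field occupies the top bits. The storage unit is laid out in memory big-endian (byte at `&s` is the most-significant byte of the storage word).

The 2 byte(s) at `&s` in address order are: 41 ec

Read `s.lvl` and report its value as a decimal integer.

4

[0]=0x41 [1]=0xec (big-endian) → word 0x41ec
lvl [12+:4] = (word>>12) & 0xf = 4  ←
addr_hi [0+:12] = (word>>0) & 0xfff = 492
lvl signed 4b, MSB=0: value = 4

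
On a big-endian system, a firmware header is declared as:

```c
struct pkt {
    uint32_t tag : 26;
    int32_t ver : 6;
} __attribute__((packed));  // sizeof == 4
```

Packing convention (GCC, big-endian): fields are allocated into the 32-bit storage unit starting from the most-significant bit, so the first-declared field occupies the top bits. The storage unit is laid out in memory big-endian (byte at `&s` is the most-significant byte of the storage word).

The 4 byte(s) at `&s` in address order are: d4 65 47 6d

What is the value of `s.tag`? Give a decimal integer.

55678237

[0]=0xd4 [1]=0x65 [2]=0x47 [3]=0x6d (big-endian) → word 0xd465476d
tag [6+:26] = (word>>6) & 0x3ffffff = 55678237  ←
ver [0+:6] = (word>>0) & 0x3f = 45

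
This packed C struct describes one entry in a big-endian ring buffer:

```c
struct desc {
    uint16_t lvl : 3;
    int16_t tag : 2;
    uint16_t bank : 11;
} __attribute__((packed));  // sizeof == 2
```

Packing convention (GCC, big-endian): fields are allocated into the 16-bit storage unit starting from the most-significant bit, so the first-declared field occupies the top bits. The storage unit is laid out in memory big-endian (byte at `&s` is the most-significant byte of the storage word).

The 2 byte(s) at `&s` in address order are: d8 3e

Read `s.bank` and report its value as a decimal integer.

[0]=0xd8 [1]=0x3e (big-endian) → word 0xd83e
lvl:3 @ bit 13 → (0xd83e>>13)&0x7 = 0x6
tag:2 @ bit 11 → (0xd83e>>11)&0x3 = 0x3
bank:11 @ bit 0 → (0xd83e>>0)&0x7ff = 0x3e  ←

62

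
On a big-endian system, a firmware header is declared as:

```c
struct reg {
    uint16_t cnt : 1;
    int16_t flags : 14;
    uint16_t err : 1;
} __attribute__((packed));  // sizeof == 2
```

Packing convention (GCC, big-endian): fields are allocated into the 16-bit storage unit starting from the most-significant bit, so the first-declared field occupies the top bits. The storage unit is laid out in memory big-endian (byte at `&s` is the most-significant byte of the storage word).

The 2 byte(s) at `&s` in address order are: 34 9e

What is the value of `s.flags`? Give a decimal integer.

6735

[0]=0x34 [1]=0x9e (big-endian) → word 0x349e
cnt [15+:1] = (word>>15) & 0x1 = 0
flags [1+:14] = (word>>1) & 0x3fff = 6735  ←
err [0+:1] = (word>>0) & 0x1 = 0
flags signed 14b, MSB=0: value = 6735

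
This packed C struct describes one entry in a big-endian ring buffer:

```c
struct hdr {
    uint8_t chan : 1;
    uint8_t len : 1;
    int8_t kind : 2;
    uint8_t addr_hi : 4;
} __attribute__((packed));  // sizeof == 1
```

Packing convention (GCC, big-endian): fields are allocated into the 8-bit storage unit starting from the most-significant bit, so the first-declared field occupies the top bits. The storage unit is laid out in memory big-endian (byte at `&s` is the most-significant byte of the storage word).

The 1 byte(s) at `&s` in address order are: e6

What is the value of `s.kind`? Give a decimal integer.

-2

[0]=0xe6 (big-endian) → word 0xe6
chan [7+:1] = (word>>7) & 0x1 = 1
len [6+:1] = (word>>6) & 0x1 = 1
kind [4+:2] = (word>>4) & 0x3 = 2  ←
addr_hi [0+:4] = (word>>0) & 0xf = 6
kind signed 2b, MSB=1: 2 - 4 = -2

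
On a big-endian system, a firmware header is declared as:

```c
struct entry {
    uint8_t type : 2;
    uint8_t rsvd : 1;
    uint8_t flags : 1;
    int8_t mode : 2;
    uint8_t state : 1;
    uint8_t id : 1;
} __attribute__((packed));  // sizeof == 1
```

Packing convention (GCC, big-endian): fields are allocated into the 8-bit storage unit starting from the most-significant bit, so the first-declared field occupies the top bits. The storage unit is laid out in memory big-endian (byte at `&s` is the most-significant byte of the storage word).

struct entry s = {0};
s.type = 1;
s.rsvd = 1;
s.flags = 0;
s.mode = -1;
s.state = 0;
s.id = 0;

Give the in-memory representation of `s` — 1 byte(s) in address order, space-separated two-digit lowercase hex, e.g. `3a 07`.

type:2 = 1 → 0x1 << 6 → word 0x40
rsvd:1 = 1 → 0x1 << 5 → word 0x60
flags:1 = 0 → 0x0 << 4 → word 0x60
mode:2 = -1 → 0x3 << 2 → word 0x6c
state:1 = 0 → 0x0 << 1 → word 0x6c
id:1 = 0 → 0x0 << 0 → word 0x6c
word = 0x6c → big-endian bytes:
  [0]=0x6c

6c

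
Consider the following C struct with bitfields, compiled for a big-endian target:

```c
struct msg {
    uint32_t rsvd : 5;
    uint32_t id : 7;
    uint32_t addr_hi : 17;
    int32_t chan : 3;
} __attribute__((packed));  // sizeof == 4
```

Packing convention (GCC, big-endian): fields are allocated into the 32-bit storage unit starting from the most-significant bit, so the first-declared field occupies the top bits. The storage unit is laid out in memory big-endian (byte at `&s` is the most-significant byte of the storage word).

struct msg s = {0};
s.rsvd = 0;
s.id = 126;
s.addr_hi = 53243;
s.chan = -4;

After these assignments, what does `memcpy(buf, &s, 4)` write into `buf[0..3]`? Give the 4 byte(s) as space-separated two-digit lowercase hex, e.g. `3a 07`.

[27+:5] rsvd=0 & 0x1f = 0x0; word=0x00000000
[20+:7] id=126 & 0x7f = 0x7e; word=0x07e00000
[3+:17] addr_hi=53243 & 0x1ffff = 0xcffb; word=0x07e67fd8
[0+:3] chan=-4 & 0x7 = 0x4; word=0x07e67fdc
word = 0x07e67fdc → big-endian bytes:
  [0]=0x07  [1]=0xe6  [2]=0x7f  [3]=0xdc

07 e6 7f dc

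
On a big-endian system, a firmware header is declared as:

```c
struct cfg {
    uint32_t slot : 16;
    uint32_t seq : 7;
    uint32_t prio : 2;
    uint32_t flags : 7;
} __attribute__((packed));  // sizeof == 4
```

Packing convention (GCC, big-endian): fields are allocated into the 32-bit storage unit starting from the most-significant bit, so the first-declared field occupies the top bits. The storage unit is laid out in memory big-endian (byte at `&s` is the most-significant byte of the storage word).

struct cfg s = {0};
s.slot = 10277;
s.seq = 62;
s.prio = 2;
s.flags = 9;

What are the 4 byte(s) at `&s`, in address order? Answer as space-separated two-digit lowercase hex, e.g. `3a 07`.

slot (16b) val=10277 bits=0x2825 at bit 16: 0x28250000
seq (7b) val=62 bits=0x3e at bit 9: 0x28257c00
prio (2b) val=2 bits=0x2 at bit 7: 0x28257d00
flags (7b) val=9 bits=0x9 at bit 0: 0x28257d09
word = 0x28257d09 → big-endian bytes:
  [0]=0x28  [1]=0x25  [2]=0x7d  [3]=0x09

28 25 7d 09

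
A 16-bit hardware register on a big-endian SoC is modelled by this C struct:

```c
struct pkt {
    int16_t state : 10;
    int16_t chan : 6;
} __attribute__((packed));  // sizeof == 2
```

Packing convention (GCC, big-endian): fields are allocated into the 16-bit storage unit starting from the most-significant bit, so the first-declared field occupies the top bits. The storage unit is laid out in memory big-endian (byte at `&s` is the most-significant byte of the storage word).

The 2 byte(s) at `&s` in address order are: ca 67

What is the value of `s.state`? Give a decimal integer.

[0]=0xca [1]=0x67 (big-endian) → word 0xca67
state:10 @ bit 6 → (0xca67>>6)&0x3ff = 0x329  ←
chan:6 @ bit 0 → (0xca67>>0)&0x3f = 0x27
state signed 10b, MSB=1: 809 - 1024 = -215

-215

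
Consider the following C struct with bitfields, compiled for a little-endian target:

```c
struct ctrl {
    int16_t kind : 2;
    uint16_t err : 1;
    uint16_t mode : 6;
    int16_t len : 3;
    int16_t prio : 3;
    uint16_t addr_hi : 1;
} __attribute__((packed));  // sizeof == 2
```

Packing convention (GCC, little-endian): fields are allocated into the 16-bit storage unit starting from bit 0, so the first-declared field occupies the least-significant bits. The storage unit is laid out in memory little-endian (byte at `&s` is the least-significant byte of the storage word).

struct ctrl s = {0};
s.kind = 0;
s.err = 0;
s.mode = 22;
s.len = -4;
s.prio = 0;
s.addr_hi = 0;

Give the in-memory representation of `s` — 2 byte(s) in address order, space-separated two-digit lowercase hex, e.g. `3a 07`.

[0+:2] kind=0 & 0x3 = 0x0; word=0x0000
[2+:1] err=0 & 0x1 = 0x0; word=0x0000
[3+:6] mode=22 & 0x3f = 0x16; word=0x00b0
[9+:3] len=-4 & 0x7 = 0x4; word=0x08b0
[12+:3] prio=0 & 0x7 = 0x0; word=0x08b0
[15+:1] addr_hi=0 & 0x1 = 0x0; word=0x08b0
word = 0x08b0 → little-endian bytes:
  [0]=0xb0  [1]=0x08

b0 08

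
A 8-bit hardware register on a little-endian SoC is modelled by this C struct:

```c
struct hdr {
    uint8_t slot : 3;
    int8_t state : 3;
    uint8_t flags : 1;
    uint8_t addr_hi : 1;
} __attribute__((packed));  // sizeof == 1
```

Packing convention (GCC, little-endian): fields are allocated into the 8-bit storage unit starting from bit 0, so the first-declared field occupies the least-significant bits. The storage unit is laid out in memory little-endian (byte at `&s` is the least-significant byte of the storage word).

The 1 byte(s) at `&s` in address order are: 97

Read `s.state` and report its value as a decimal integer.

2

[0]=0x97 (little-endian) → word 0x97
slot [0+:3] = (word>>0) & 0x7 = 7
state [3+:3] = (word>>3) & 0x7 = 2  ←
flags [6+:1] = (word>>6) & 0x1 = 0
addr_hi [7+:1] = (word>>7) & 0x1 = 1
state signed 3b, MSB=0: value = 2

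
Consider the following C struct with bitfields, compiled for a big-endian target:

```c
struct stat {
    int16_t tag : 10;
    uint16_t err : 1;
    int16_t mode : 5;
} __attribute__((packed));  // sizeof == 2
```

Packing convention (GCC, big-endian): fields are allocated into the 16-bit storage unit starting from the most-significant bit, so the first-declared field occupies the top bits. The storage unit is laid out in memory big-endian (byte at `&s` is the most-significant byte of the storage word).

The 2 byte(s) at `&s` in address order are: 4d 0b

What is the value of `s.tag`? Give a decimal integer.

[0]=0x4d [1]=0x0b (big-endian) → word 0x4d0b
tag:10 @ bit 6 → (0x4d0b>>6)&0x3ff = 0x134  ←
err:1 @ bit 5 → (0x4d0b>>5)&0x1 = 0x0
mode:5 @ bit 0 → (0x4d0b>>0)&0x1f = 0xb
tag signed 10b, MSB=0: value = 308

308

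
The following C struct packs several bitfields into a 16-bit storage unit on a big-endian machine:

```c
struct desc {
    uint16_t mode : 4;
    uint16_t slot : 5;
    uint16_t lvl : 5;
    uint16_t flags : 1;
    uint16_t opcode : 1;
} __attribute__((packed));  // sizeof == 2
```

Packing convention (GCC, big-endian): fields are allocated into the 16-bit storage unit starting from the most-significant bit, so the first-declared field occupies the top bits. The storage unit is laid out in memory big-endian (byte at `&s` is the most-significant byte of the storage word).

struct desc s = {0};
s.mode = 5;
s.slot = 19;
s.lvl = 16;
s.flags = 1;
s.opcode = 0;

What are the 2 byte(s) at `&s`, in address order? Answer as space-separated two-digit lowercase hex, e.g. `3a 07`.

59 c2

mode (4b) val=5 bits=0x5 at bit 12: 0x5000
slot (5b) val=19 bits=0x13 at bit 7: 0x5980
lvl (5b) val=16 bits=0x10 at bit 2: 0x59c0
flags (1b) val=1 bits=0x1 at bit 1: 0x59c2
opcode (1b) val=0 bits=0x0 at bit 0: 0x59c2
word = 0x59c2 → big-endian bytes:
  [0]=0x59  [1]=0xc2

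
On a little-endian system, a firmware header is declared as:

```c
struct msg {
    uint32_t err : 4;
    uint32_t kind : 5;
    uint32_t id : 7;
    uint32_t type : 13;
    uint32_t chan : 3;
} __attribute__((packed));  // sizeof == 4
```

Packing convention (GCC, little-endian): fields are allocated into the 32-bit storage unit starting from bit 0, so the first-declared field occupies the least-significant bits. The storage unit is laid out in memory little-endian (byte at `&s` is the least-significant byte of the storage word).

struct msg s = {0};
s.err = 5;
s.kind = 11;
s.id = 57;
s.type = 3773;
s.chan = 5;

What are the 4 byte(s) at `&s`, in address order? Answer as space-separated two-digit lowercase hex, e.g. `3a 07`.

b5 72 bd ae

err (4b) val=5 bits=0x5 at bit 0: 0x00000005
kind (5b) val=11 bits=0xb at bit 4: 0x000000b5
id (7b) val=57 bits=0x39 at bit 9: 0x000072b5
type (13b) val=3773 bits=0xebd at bit 16: 0x0ebd72b5
chan (3b) val=5 bits=0x5 at bit 29: 0xaebd72b5
word = 0xaebd72b5 → little-endian bytes:
  [0]=0xb5  [1]=0x72  [2]=0xbd  [3]=0xae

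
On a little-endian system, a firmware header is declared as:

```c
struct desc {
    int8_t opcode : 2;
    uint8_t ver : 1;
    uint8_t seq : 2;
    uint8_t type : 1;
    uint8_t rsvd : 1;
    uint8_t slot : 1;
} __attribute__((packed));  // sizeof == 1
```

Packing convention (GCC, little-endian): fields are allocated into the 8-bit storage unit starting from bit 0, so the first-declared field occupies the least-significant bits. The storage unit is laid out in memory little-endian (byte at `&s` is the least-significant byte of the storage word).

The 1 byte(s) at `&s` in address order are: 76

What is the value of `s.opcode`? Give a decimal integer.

[0]=0x76 (little-endian) → word 0x76
opcode [0+:2] = (word>>0) & 0x3 = 2  ←
ver [2+:1] = (word>>2) & 0x1 = 1
seq [3+:2] = (word>>3) & 0x3 = 2
type [5+:1] = (word>>5) & 0x1 = 1
rsvd [6+:1] = (word>>6) & 0x1 = 1
slot [7+:1] = (word>>7) & 0x1 = 0
opcode signed 2b, MSB=1: 2 - 4 = -2

-2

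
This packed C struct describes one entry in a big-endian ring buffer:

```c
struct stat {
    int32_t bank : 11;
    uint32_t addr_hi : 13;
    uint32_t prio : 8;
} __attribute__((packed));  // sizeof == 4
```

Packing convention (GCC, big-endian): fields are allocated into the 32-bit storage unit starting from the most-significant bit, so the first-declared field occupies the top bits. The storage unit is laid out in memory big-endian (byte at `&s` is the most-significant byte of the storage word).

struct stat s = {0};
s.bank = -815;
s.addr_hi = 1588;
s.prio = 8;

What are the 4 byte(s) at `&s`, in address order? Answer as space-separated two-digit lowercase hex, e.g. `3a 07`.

9a 26 34 08

bank:11 = -815 → 0x4d1 << 21 → word 0x9a200000
addr_hi:13 = 1588 → 0x634 << 8 → word 0x9a263400
prio:8 = 8 → 0x8 << 0 → word 0x9a263408
word = 0x9a263408 → big-endian bytes:
  [0]=0x9a  [1]=0x26  [2]=0x34  [3]=0x08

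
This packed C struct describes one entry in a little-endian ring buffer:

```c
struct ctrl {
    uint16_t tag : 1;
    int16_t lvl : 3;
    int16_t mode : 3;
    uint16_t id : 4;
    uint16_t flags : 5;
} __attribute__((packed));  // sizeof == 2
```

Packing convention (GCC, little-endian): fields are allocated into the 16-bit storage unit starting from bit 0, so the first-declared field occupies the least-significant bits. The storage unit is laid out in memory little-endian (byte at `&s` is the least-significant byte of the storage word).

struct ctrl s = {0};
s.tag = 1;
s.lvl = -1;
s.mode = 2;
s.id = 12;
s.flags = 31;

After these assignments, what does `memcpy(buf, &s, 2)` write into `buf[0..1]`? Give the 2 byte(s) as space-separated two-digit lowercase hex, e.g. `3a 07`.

tag:1 = 1 → 0x1 << 0 → word 0x0001
lvl:3 = -1 → 0x7 << 1 → word 0x000f
mode:3 = 2 → 0x2 << 4 → word 0x002f
id:4 = 12 → 0xc << 7 → word 0x062f
flags:5 = 31 → 0x1f << 11 → word 0xfe2f
word = 0xfe2f → little-endian bytes:
  [0]=0x2f  [1]=0xfe

2f fe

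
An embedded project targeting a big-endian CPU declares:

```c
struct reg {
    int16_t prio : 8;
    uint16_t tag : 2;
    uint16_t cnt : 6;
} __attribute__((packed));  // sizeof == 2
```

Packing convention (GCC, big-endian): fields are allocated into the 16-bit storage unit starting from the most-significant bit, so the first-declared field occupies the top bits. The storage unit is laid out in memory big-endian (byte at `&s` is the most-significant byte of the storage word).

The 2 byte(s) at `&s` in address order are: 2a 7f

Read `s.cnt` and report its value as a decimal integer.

[0]=0x2a [1]=0x7f (big-endian) → word 0x2a7f
prio:8 @ bit 8 → (0x2a7f>>8)&0xff = 0x2a
tag:2 @ bit 6 → (0x2a7f>>6)&0x3 = 0x1
cnt:6 @ bit 0 → (0x2a7f>>0)&0x3f = 0x3f  ←

63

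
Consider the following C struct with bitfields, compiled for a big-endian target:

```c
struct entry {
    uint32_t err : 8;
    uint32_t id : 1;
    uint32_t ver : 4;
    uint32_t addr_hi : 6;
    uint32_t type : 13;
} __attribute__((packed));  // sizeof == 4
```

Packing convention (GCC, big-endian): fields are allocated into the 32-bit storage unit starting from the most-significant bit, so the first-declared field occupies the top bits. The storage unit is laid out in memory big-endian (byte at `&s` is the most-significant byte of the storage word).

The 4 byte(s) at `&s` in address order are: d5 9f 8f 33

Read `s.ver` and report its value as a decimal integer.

3

[0]=0xd5 [1]=0x9f [2]=0x8f [3]=0x33 (big-endian) → word 0xd59f8f33
err [24+:8] = (word>>24) & 0xff = 213
id [23+:1] = (word>>23) & 0x1 = 1
ver [19+:4] = (word>>19) & 0xf = 3  ←
addr_hi [13+:6] = (word>>13) & 0x3f = 60
type [0+:13] = (word>>0) & 0x1fff = 3891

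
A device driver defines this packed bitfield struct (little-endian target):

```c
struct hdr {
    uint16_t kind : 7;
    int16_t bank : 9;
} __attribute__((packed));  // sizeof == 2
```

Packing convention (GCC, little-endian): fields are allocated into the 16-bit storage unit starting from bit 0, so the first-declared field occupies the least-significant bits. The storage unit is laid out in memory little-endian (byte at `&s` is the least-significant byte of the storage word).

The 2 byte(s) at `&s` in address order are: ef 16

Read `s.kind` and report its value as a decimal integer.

[0]=0xef [1]=0x16 (little-endian) → word 0x16ef
kind [0+:7] = (word>>0) & 0x7f = 111  ←
bank [7+:9] = (word>>7) & 0x1ff = 45

111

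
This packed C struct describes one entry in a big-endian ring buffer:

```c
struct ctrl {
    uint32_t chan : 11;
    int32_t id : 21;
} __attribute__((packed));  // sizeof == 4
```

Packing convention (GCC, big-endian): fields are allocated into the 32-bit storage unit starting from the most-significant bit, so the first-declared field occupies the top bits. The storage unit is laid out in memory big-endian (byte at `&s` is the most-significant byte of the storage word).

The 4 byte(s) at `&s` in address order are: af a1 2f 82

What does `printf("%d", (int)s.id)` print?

77698

[0]=0xaf [1]=0xa1 [2]=0x2f [3]=0x82 (big-endian) → word 0xafa12f82
chan [21+:11] = (word>>21) & 0x7ff = 1405
id [0+:21] = (word>>0) & 0x1fffff = 77698  ←
id signed 21b, MSB=0: value = 77698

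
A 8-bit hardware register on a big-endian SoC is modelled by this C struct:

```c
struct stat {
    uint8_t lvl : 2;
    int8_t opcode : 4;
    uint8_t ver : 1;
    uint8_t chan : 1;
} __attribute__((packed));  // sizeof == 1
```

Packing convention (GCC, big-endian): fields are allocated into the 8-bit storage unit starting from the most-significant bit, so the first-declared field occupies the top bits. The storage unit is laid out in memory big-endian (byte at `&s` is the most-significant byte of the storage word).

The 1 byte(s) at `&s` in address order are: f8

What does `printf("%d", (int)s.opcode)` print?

[0]=0xf8 (big-endian) → word 0xf8
lvl [6+:2] = (word>>6) & 0x3 = 3
opcode [2+:4] = (word>>2) & 0xf = 14  ←
ver [1+:1] = (word>>1) & 0x1 = 0
chan [0+:1] = (word>>0) & 0x1 = 0
opcode signed 4b, MSB=1: 14 - 16 = -2

-2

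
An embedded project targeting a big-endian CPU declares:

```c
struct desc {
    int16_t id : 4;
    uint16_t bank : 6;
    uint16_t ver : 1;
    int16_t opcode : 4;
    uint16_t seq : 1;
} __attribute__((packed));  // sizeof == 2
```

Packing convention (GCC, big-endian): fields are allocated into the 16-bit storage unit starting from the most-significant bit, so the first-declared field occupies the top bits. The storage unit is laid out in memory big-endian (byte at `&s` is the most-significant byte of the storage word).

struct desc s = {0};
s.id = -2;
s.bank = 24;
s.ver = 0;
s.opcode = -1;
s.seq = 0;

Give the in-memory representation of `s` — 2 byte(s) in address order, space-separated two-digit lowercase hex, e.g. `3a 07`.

[12+:4] id=-2 & 0xf = 0xe; word=0xe000
[6+:6] bank=24 & 0x3f = 0x18; word=0xe600
[5+:1] ver=0 & 0x1 = 0x0; word=0xe600
[1+:4] opcode=-1 & 0xf = 0xf; word=0xe61e
[0+:1] seq=0 & 0x1 = 0x0; word=0xe61e
word = 0xe61e → big-endian bytes:
  [0]=0xe6  [1]=0x1e

e6 1e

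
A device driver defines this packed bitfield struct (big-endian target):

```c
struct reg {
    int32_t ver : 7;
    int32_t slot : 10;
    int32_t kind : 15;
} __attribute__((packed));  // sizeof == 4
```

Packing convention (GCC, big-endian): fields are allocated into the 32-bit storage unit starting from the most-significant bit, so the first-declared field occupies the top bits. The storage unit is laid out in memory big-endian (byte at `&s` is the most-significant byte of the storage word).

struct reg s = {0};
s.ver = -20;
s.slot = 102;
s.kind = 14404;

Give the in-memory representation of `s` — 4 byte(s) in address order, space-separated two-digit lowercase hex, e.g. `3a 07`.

[25+:7] ver=-20 & 0x7f = 0x6c; word=0xd8000000
[15+:10] slot=102 & 0x3ff = 0x66; word=0xd8330000
[0+:15] kind=14404 & 0x7fff = 0x3844; word=0xd8333844
word = 0xd8333844 → big-endian bytes:
  [0]=0xd8  [1]=0x33  [2]=0x38  [3]=0x44

d8 33 38 44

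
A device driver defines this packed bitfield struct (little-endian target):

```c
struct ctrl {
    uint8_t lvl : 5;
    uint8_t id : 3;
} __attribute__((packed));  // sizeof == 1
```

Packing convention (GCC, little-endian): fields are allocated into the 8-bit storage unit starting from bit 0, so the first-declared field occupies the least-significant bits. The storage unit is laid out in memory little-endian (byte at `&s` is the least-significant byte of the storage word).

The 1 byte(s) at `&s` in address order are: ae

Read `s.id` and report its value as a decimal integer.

5

[0]=0xae (little-endian) → word 0xae
lvl:5 @ bit 0 → (0xae>>0)&0x1f = 0xe
id:3 @ bit 5 → (0xae>>5)&0x7 = 0x5  ←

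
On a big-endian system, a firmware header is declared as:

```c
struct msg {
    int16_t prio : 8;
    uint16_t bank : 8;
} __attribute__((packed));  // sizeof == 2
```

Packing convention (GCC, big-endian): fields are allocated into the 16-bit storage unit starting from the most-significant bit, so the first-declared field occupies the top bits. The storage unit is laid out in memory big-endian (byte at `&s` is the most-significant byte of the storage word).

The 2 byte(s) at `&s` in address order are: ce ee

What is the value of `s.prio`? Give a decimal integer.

[0]=0xce [1]=0xee (big-endian) → word 0xceee
prio:8 @ bit 8 → (0xceee>>8)&0xff = 0xce  ←
bank:8 @ bit 0 → (0xceee>>0)&0xff = 0xee
prio signed 8b, MSB=1: 206 - 256 = -50

-50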